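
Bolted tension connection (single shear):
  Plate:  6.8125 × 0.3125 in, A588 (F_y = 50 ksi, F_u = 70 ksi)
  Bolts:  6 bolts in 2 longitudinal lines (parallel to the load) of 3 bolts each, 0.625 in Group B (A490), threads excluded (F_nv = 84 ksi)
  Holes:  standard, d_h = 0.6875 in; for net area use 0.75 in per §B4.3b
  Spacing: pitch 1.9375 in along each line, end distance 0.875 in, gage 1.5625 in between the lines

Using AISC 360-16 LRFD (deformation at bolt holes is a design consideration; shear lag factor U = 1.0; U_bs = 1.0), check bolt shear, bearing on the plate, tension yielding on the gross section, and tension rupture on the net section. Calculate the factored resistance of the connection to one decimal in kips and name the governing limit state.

87.2 kips (net-section rupture governs)

Bolt shear: A_b = π(0.625)²/4 = 0.3068 in². φR_n = 0.75 × 84 × 0.3068 × 6 × 1 = 116.0 kips.
Bearing (0.3125 in plate, F_u = 70 ksi): end bolts L_c = 0.875 − 0.6875/2 = 0.53125, R_n = min(1.2×0.53125×0.3125×70, 2.4×0.625×0.3125×70) = 13.945 kips/bolt; interior L_c = 1.9375 − 0.6875 = 1.25, R_n = 32.813 kips/bolt. φR_n = 0.75 × (2×13.945 + 4×32.813) = 119.4 kips.
Tension yield (gross): A_g = 6.8125×0.3125 = 2.1289 in². φR_n = 0.90 × 50 × 2.1289 = 95.8 kips.
Tension rupture (net): A_n = (6.8125 − 2×0.75)×0.3125 = 1.6602 in² (U = 1.0, A_e = A_n). φR_n = 0.75 × 70 × 1.6602 = 87.2 kips.
Governing: min(116.0, 119.4, 95.8, 87.2) = 87.2 kips → net-section rupture.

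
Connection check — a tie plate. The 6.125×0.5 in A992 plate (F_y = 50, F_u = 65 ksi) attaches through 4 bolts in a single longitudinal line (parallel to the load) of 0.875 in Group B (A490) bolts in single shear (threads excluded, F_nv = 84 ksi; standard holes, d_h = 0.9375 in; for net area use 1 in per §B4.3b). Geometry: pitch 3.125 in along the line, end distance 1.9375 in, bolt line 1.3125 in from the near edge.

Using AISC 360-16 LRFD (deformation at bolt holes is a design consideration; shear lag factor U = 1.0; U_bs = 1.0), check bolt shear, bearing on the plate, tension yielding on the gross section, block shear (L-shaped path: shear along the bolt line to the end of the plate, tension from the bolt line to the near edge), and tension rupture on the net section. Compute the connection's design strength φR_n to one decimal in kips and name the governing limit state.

124.9 kips (net-section rupture governs)

Bolt shear: A_b = π(0.875)²/4 = 0.60132 in². φR_n = 0.75 × 84 × 0.60132 × 4 × 1 = 151.5 kips.
Bearing (0.5 in plate, F_u = 65 ksi): end bolts L_c = 1.9375 − 0.9375/2 = 1.46875, R_n = min(1.2×1.46875×0.5×65, 2.4×0.875×0.5×65) = 57.281 kips/bolt; interior L_c = 3.125 − 0.9375 = 2.1875, R_n = 68.25 kips/bolt. φR_n = 0.75 × (1×57.281 + 3×68.25) = 196.5 kips.
Tension yield (gross): A_g = 6.125×0.5 = 3.0625 in². φR_n = 0.90 × 50 × 3.0625 = 137.8 kips.
Block shear: shear path 1×[1.9375+3×3.125] = 1×11.3125 in, A_gv = 5.6563, A_nv = 1×(11.3125 − 3.5×1)×0.5 = 3.9063 in²; tension to near edge: (1.3125 − 0.5×1)×0.5 = 0.40625 in². R_n = min(0.6×65×3.9063, 0.6×50×5.6563) + 1.0×65×0.40625 = min(152.35, 169.69) + 26.406 = 178.76 kips. φR_n = 0.75 × 178.76 = 134.1 kips.
Tension rupture (net): A_n = (6.125 − 1×1)×0.5 = 2.5625 in² (U = 1.0, A_e = A_n). φR_n = 0.75 × 65 × 2.5625 = 124.9 kips.
Governing: min(151.5, 196.5, 137.8, 134.1, 124.9) = 124.9 kips → net-section rupture.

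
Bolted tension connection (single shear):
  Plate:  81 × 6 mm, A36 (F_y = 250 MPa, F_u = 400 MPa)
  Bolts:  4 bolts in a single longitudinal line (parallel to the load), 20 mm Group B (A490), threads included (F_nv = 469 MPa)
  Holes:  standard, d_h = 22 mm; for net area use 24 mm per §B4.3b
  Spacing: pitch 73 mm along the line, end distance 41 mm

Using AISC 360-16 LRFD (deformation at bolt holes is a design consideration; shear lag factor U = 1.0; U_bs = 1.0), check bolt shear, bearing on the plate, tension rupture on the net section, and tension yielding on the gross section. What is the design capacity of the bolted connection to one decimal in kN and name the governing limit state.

Bolt shear: A_b = π(20)²/4 = 314.16 mm². φR_n = 0.75 × 469 × 314.16 × 4 × 1 = 442.0 kN.
Bearing (6 mm plate, F_u = 400 MPa): end bolts L_c = 41 − 22/2 = 30, R_n = min(1.2×30×6×400, 2.4×20×6×400) = 86.4 kN/bolt; interior L_c = 73 − 22 = 51, R_n = 115.2 kN/bolt. φR_n = 0.75 × (1×86.4 + 3×115.2) = 324.0 kN.
Tension rupture (net): A_n = (81 − 1×24)×6 = 342 mm² (U = 1.0, A_e = A_n). φR_n = 0.75 × 400 × 342 = 102.6 kN.
Tension yield (gross): A_g = 81×6 = 486 mm². φR_n = 0.90 × 250 × 486 = 109.4 kN.
Governing: min(442.0, 324.0, 102.6, 109.4) = 102.6 kN → net-section rupture.

102.6 kN (net-section rupture governs)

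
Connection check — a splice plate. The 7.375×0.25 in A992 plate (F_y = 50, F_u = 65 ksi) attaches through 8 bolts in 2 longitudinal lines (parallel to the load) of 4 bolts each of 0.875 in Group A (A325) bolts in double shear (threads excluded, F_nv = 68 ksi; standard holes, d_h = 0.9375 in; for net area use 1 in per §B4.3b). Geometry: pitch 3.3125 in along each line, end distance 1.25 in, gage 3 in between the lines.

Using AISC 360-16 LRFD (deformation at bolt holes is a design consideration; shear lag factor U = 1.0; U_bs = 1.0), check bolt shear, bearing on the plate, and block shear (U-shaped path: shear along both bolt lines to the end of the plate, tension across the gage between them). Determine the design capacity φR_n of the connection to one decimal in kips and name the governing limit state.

136.8 kips (block shear governs)

Bolt shear: A_b = π(0.875)²/4 = 0.60132 in². φR_n = 0.75 × 68 × 0.60132 × 8 × 2 = 490.7 kips.
Bearing (0.25 in plate, F_u = 65 ksi): end bolts L_c = 1.25 − 0.9375/2 = 0.78125, R_n = min(1.2×0.78125×0.25×65, 2.4×0.875×0.25×65) = 15.234 kips/bolt; interior L_c = 3.3125 − 0.9375 = 2.375, R_n = 34.125 kips/bolt. φR_n = 0.75 × (2×15.234 + 6×34.125) = 176.4 kips.
Block shear: shear path 2×[1.25+3×3.3125] = 2×11.1875 in, A_gv = 5.5938, A_nv = 2×(11.1875 − 3.5×1)×0.25 = 3.8438 in²; tension across gage: (3 − 1×1)×0.25 = 0.5 in². R_n = min(0.6×65×3.8438, 0.6×50×5.5938) + 1.0×65×0.5 = min(149.91, 167.81) + 32.5 = 182.41 kips. φR_n = 0.75 × 182.41 = 136.8 kips.
Governing: min(490.7, 176.4, 136.8) = 136.8 kips → block shear.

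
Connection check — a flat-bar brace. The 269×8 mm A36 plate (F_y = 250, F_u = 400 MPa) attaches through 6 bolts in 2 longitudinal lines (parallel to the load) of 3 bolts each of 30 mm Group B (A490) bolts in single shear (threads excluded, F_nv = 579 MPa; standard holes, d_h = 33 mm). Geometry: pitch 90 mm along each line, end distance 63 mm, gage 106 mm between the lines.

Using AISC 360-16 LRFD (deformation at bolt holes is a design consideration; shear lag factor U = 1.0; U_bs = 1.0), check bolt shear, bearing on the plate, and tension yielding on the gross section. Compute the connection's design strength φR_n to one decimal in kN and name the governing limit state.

484.2 kN (gross-section yield governs)

Bolt shear: A_b = π(30)²/4 = 706.86 mm². φR_n = 0.75 × 579 × 706.86 × 6 × 1 = 1841.7 kN.
Bearing (8 mm plate, F_u = 400 MPa): end bolts L_c = 63 − 33/2 = 46.5, R_n = min(1.2×46.5×8×400, 2.4×30×8×400) = 178.56 kN/bolt; interior L_c = 90 − 33 = 57, R_n = 218.88 kN/bolt. φR_n = 0.75 × (2×178.56 + 4×218.88) = 924.5 kN.
Tension yield (gross): A_g = 269×8 = 2152 mm². φR_n = 0.90 × 250 × 2152 = 484.2 kN.
Governing: min(1841.7, 924.5, 484.2) = 484.2 kN → gross-section yield.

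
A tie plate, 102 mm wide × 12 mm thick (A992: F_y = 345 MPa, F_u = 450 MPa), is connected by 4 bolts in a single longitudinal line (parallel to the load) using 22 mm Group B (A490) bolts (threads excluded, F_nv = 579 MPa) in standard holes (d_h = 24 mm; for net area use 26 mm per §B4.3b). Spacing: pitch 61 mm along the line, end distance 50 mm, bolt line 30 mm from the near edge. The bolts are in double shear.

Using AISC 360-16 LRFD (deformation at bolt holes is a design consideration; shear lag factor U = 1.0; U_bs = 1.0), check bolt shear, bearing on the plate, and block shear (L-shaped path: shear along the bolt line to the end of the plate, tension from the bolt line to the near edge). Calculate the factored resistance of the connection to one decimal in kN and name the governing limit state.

413.9 kN (block shear governs)

Bolt shear: A_b = π(22)²/4 = 380.13 mm². φR_n = 0.75 × 579 × 380.13 × 4 × 2 = 1320.6 kN.
Bearing (12 mm plate, F_u = 450 MPa): end bolts L_c = 50 − 24/2 = 38, R_n = min(1.2×38×12×450, 2.4×22×12×450) = 246.24 kN/bolt; interior L_c = 61 − 24 = 37, R_n = 239.76 kN/bolt. φR_n = 0.75 × (1×246.24 + 3×239.76) = 724.1 kN.
Block shear: shear path 1×[50+3×61] = 1×233 mm, A_gv = 2796, A_nv = 1×(233 − 3.5×26)×12 = 1704 mm²; tension to near edge: (30 − 0.5×26)×12 = 204 mm². R_n = min(0.6×450×1704, 0.6×345×2796) + 1.0×450×204 = min(460.08, 578.77) + 91.8 = 551.88 kN. φR_n = 0.75 × 551.88 = 413.9 kN.
Governing: min(1320.6, 724.1, 413.9) = 413.9 kN → block shear.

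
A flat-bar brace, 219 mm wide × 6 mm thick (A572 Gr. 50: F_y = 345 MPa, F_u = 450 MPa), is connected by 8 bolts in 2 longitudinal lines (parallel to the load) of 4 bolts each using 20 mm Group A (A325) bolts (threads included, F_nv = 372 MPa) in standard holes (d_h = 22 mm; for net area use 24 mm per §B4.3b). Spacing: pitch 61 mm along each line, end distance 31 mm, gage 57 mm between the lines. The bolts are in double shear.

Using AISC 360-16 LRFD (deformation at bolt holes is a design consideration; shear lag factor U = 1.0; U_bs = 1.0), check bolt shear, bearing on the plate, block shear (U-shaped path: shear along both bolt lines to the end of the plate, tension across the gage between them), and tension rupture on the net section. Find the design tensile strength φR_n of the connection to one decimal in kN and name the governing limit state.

Bolt shear: A_b = π(20)²/4 = 314.16 mm². φR_n = 0.75 × 372 × 314.16 × 8 × 2 = 1402.4 kN.
Bearing (6 mm plate, F_u = 450 MPa): end bolts L_c = 31 − 22/2 = 20, R_n = min(1.2×20×6×450, 2.4×20×6×450) = 64.8 kN/bolt; interior L_c = 61 − 22 = 39, R_n = 126.36 kN/bolt. φR_n = 0.75 × (2×64.8 + 6×126.36) = 665.8 kN.
Block shear: shear path 2×[31+3×61] = 2×214 mm, A_gv = 2568, A_nv = 2×(214 − 3.5×24)×6 = 1560 mm²; tension across gage: (57 − 1×24)×6 = 198 mm². R_n = min(0.6×450×1560, 0.6×345×2568) + 1.0×450×198 = min(421.2, 531.58) + 89.1 = 510.3 kN. φR_n = 0.75 × 510.3 = 382.7 kN.
Tension rupture (net): A_n = (219 − 2×24)×6 = 1026 mm² (U = 1.0, A_e = A_n). φR_n = 0.75 × 450 × 1026 = 346.3 kN.
Governing: min(1402.4, 665.8, 382.7, 346.3) = 346.3 kN → net-section rupture.

346.3 kN (net-section rupture governs)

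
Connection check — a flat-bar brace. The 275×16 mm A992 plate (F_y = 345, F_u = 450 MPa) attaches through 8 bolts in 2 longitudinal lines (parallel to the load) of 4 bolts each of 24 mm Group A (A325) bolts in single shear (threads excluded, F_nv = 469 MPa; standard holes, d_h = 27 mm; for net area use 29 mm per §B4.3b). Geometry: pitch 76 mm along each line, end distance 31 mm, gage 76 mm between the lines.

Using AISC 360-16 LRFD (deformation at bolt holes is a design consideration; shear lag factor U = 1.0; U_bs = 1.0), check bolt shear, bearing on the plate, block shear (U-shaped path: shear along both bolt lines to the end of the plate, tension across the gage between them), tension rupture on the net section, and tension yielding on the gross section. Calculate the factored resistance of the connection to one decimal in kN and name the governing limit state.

1171.8 kN (net-section rupture governs)

Bolt shear: A_b = π(24)²/4 = 452.39 mm². φR_n = 0.75 × 469 × 452.39 × 8 × 1 = 1273.0 kN.
Bearing (16 mm plate, F_u = 450 MPa): end bolts L_c = 31 − 27/2 = 17.5, R_n = min(1.2×17.5×16×450, 2.4×24×16×450) = 151.2 kN/bolt; interior L_c = 76 − 27 = 49, R_n = 414.72 kN/bolt. φR_n = 0.75 × (2×151.2 + 6×414.72) = 2093.0 kN.
Block shear: shear path 2×[31+3×76] = 2×259 mm, A_gv = 8288, A_nv = 2×(259 − 3.5×29)×16 = 5040 mm²; tension across gage: (76 − 1×29)×16 = 752 mm². R_n = min(0.6×450×5040, 0.6×345×8288) + 1.0×450×752 = min(1360.8, 1715.6) + 338.4 = 1699.2 kN. φR_n = 0.75 × 1699.2 = 1274.4 kN.
Tension rupture (net): A_n = (275 − 2×29)×16 = 3472 mm² (U = 1.0, A_e = A_n). φR_n = 0.75 × 450 × 3472 = 1171.8 kN.
Tension yield (gross): A_g = 275×16 = 4400 mm². φR_n = 0.90 × 345 × 4400 = 1366.2 kN.
Governing: min(1273.0, 2093.0, 1274.4, 1171.8, 1366.2) = 1171.8 kN → net-section rupture.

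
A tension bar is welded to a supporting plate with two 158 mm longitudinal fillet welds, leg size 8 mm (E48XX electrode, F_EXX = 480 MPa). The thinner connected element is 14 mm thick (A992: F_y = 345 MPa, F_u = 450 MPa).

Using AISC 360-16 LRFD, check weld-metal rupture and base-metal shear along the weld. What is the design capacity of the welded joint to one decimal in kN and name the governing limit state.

386.1 kN (weld metal governs)

Weld metal: throat = 0.707×8 = 5.656 mm, L = 2×158 = 316 mm. φR_n = 0.75 × 0.6 × 480 × 5.656 × 316 = 386.1 kN.
Base metal shear (14 mm plate): yield φR_n = 1.0×0.6×345×14×316 = 915.8 kN; rupture φR_n = 0.75×0.6×450×14×316 = 895.9 kN; take 895.9 kN (rupture).
Governing: min(386.1, 895.9) = 386.1 kN → weld metal.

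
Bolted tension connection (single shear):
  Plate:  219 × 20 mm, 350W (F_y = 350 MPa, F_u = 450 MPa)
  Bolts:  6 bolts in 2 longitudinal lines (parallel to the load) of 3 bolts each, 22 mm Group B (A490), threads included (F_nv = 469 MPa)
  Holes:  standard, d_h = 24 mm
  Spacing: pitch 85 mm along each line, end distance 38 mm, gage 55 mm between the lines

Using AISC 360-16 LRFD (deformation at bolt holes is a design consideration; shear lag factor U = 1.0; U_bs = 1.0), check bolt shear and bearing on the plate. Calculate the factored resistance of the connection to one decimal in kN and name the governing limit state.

802.3 kN (bolt shear governs)

Bolt shear: A_b = π(22)²/4 = 380.13 mm². φR_n = 0.75 × 469 × 380.13 × 6 × 1 = 802.3 kN.
Bearing (20 mm plate, F_u = 450 MPa): end bolts L_c = 38 − 24/2 = 26, R_n = min(1.2×26×20×450, 2.4×22×20×450) = 280.8 kN/bolt; interior L_c = 85 − 24 = 61, R_n = 475.2 kN/bolt. φR_n = 0.75 × (2×280.8 + 4×475.2) = 1846.8 kN.
Governing: min(802.3, 1846.8) = 802.3 kN → bolt shear.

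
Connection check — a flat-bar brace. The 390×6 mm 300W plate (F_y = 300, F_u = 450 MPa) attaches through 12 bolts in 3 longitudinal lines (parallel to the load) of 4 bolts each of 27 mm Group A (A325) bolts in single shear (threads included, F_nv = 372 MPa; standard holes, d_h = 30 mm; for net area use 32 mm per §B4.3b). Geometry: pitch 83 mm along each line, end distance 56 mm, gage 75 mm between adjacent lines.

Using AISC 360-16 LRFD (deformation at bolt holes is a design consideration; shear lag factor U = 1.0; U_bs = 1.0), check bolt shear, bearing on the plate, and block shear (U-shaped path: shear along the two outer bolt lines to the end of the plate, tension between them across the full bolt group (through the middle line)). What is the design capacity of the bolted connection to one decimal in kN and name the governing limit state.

643.1 kN (block shear governs)

Bolt shear: A_b = π(27)²/4 = 572.56 mm². φR_n = 0.75 × 372 × 572.56 × 12 × 1 = 1916.9 kN.
Bearing (6 mm plate, F_u = 450 MPa): end bolts L_c = 56 − 30/2 = 41, R_n = min(1.2×41×6×450, 2.4×27×6×450) = 132.84 kN/bolt; interior L_c = 83 − 30 = 53, R_n = 171.72 kN/bolt. φR_n = 0.75 × (3×132.84 + 9×171.72) = 1458.0 kN.
Block shear: shear path 2×[56+3×83] = 2×305 mm, A_gv = 3660, A_nv = 2×(305 − 3.5×32)×6 = 2316 mm²; tension across gage: (150 − 2×32)×6 = 516 mm². R_n = min(0.6×450×2316, 0.6×300×3660) + 1.0×450×516 = min(625.32, 658.8) + 232.2 = 857.52 kN. φR_n = 0.75 × 857.52 = 643.1 kN.
Governing: min(1916.9, 1458.0, 643.1) = 643.1 kN → block shear.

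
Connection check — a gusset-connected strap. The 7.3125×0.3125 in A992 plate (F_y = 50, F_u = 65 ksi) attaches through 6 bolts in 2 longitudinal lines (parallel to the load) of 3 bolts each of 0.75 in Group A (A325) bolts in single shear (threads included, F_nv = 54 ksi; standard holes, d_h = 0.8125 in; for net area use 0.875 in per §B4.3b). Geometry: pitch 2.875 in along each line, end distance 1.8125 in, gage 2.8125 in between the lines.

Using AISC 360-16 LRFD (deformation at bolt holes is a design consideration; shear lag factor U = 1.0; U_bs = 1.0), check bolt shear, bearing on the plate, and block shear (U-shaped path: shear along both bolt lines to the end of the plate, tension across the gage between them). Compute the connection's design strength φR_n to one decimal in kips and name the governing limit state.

107.4 kips (bolt shear governs)

Bolt shear: A_b = π(0.75)²/4 = 0.44179 in². φR_n = 0.75 × 54 × 0.44179 × 6 × 1 = 107.4 kips.
Bearing (0.3125 in plate, F_u = 65 ksi): end bolts L_c = 1.8125 − 0.8125/2 = 1.40625, R_n = min(1.2×1.40625×0.3125×65, 2.4×0.75×0.3125×65) = 34.277 kips/bolt; interior L_c = 2.875 − 0.8125 = 2.0625, R_n = 36.563 kips/bolt. φR_n = 0.75 × (2×34.277 + 4×36.563) = 161.1 kips.
Block shear: shear path 2×[1.8125+2×2.875] = 2×7.5625 in, A_gv = 4.7266, A_nv = 2×(7.5625 − 2.5×0.875)×0.3125 = 3.3594 in²; tension across gage: (2.8125 − 1×0.875)×0.3125 = 0.60547 in². R_n = min(0.6×65×3.3594, 0.6×50×4.7266) + 1.0×65×0.60547 = min(131.02, 141.8) + 39.356 = 170.38 kips. φR_n = 0.75 × 170.38 = 127.8 kips.
Governing: min(107.4, 161.1, 127.8) = 107.4 kips → bolt shear.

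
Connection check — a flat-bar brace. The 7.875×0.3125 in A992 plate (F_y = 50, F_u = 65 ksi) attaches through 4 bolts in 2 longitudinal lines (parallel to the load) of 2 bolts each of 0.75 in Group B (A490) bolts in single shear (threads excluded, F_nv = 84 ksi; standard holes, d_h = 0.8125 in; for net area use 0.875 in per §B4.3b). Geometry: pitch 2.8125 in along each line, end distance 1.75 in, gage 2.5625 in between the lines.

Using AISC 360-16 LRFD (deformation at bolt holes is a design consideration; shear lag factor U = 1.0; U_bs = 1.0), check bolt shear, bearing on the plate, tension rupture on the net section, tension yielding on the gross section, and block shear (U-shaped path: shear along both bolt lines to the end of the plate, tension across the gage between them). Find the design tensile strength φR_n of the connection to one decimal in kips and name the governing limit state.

85.1 kips (block shear governs)

Bolt shear: A_b = π(0.75)²/4 = 0.44179 in². φR_n = 0.75 × 84 × 0.44179 × 4 × 1 = 111.3 kips.
Bearing (0.3125 in plate, F_u = 65 ksi): end bolts L_c = 1.75 − 0.8125/2 = 1.34375, R_n = min(1.2×1.34375×0.3125×65, 2.4×0.75×0.3125×65) = 32.754 kips/bolt; interior L_c = 2.8125 − 0.8125 = 2, R_n = 36.563 kips/bolt. φR_n = 0.75 × (2×32.754 + 2×36.563) = 104.0 kips.
Tension rupture (net): A_n = (7.875 − 2×0.875)×0.3125 = 1.9141 in² (U = 1.0, A_e = A_n). φR_n = 0.75 × 65 × 1.9141 = 93.3 kips.
Tension yield (gross): A_g = 7.875×0.3125 = 2.4609 in². φR_n = 0.90 × 50 × 2.4609 = 110.7 kips.
Block shear: shear path 2×[1.75+1×2.8125] = 2×4.5625 in, A_gv = 2.8516, A_nv = 2×(4.5625 − 1.5×0.875)×0.3125 = 2.0313 in²; tension across gage: (2.5625 − 1×0.875)×0.3125 = 0.52734 in². R_n = min(0.6×65×2.0313, 0.6×50×2.8516) + 1.0×65×0.52734 = min(79.221, 85.548) + 34.277 = 113.5 kips. φR_n = 0.75 × 113.5 = 85.1 kips.
Governing: min(111.3, 104.0, 93.3, 110.7, 85.1) = 85.1 kips → block shear.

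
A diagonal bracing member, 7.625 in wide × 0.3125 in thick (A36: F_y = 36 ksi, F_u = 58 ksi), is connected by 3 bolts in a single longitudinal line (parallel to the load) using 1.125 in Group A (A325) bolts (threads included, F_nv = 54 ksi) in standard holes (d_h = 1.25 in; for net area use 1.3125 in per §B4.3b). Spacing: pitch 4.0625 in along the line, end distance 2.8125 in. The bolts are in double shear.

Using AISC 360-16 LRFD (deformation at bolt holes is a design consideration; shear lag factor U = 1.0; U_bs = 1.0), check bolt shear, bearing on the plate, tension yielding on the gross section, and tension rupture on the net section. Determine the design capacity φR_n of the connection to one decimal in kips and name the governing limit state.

Bolt shear: A_b = π(1.125)²/4 = 0.99402 in². φR_n = 0.75 × 54 × 0.99402 × 3 × 2 = 241.5 kips.
Bearing (0.3125 in plate, F_u = 58 ksi): end bolts L_c = 2.8125 − 1.25/2 = 2.1875, R_n = min(1.2×2.1875×0.3125×58, 2.4×1.125×0.3125×58) = 47.578 kips/bolt; interior L_c = 4.0625 − 1.25 = 2.8125, R_n = 48.938 kips/bolt. φR_n = 0.75 × (1×47.578 + 2×48.938) = 109.1 kips.
Tension yield (gross): A_g = 7.625×0.3125 = 2.3828 in². φR_n = 0.90 × 36 × 2.3828 = 77.2 kips.
Tension rupture (net): A_n = (7.625 − 1×1.3125)×0.3125 = 1.9727 in² (U = 1.0, A_e = A_n). φR_n = 0.75 × 58 × 1.9727 = 85.8 kips.
Governing: min(241.5, 109.1, 77.2, 85.8) = 77.2 kips → gross-section yield.

77.2 kips (gross-section yield governs)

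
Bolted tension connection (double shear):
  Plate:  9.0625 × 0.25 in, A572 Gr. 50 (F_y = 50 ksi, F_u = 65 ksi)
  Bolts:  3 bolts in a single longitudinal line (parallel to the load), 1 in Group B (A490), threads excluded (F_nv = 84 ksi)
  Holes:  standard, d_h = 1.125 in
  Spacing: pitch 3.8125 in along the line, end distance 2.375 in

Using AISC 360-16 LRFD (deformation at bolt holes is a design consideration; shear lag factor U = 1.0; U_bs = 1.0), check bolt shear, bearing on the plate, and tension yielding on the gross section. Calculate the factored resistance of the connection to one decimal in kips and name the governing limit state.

Bolt shear: A_b = π(1)²/4 = 0.7854 in². φR_n = 0.75 × 84 × 0.7854 × 3 × 2 = 296.9 kips.
Bearing (0.25 in plate, F_u = 65 ksi): end bolts L_c = 2.375 − 1.125/2 = 1.8125, R_n = min(1.2×1.8125×0.25×65, 2.4×1×0.25×65) = 35.344 kips/bolt; interior L_c = 3.8125 − 1.125 = 2.6875, R_n = 39 kips/bolt. φR_n = 0.75 × (1×35.344 + 2×39) = 85.0 kips.
Tension yield (gross): A_g = 9.0625×0.25 = 2.2656 in². φR_n = 0.90 × 50 × 2.2656 = 102.0 kips.
Governing: min(296.9, 85.0, 102.0) = 85.0 kips → bearing.

85.0 kips (bearing governs)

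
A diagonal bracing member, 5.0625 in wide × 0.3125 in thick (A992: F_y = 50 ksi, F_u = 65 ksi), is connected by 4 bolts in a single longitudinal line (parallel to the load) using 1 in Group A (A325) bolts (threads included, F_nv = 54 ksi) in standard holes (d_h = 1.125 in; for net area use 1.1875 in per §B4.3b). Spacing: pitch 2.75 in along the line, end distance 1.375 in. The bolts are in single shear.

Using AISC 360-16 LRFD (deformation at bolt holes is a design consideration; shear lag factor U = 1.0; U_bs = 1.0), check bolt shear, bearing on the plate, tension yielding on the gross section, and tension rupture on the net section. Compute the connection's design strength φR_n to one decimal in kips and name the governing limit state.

59.0 kips (net-section rupture governs)

Bolt shear: A_b = π(1)²/4 = 0.7854 in². φR_n = 0.75 × 54 × 0.7854 × 4 × 1 = 127.2 kips.
Bearing (0.3125 in plate, F_u = 65 ksi): end bolts L_c = 1.375 − 1.125/2 = 0.8125, R_n = min(1.2×0.8125×0.3125×65, 2.4×1×0.3125×65) = 19.805 kips/bolt; interior L_c = 2.75 − 1.125 = 1.625, R_n = 39.609 kips/bolt. φR_n = 0.75 × (1×19.805 + 3×39.609) = 104.0 kips.
Tension yield (gross): A_g = 5.0625×0.3125 = 1.582 in². φR_n = 0.90 × 50 × 1.582 = 71.2 kips.
Tension rupture (net): A_n = (5.0625 − 1×1.1875)×0.3125 = 1.2109 in² (U = 1.0, A_e = A_n). φR_n = 0.75 × 65 × 1.2109 = 59.0 kips.
Governing: min(127.2, 104.0, 71.2, 59.0) = 59.0 kips → net-section rupture.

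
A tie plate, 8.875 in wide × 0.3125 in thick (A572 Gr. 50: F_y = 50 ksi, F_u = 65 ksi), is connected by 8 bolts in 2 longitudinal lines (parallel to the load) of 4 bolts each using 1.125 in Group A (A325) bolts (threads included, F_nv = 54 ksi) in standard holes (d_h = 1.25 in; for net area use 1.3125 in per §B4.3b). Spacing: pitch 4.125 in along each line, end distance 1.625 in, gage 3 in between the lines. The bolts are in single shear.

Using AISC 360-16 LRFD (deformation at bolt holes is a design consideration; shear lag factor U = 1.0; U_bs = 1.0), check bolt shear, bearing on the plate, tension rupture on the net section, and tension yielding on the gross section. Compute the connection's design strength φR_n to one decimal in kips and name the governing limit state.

95.2 kips (net-section rupture governs)

Bolt shear: A_b = π(1.125)²/4 = 0.99402 in². φR_n = 0.75 × 54 × 0.99402 × 8 × 1 = 322.1 kips.
Bearing (0.3125 in plate, F_u = 65 ksi): end bolts L_c = 1.625 − 1.25/2 = 1, R_n = min(1.2×1×0.3125×65, 2.4×1.125×0.3125×65) = 24.375 kips/bolt; interior L_c = 4.125 − 1.25 = 2.875, R_n = 54.844 kips/bolt. φR_n = 0.75 × (2×24.375 + 6×54.844) = 283.4 kips.
Tension rupture (net): A_n = (8.875 − 2×1.3125)×0.3125 = 1.9531 in² (U = 1.0, A_e = A_n). φR_n = 0.75 × 65 × 1.9531 = 95.2 kips.
Tension yield (gross): A_g = 8.875×0.3125 = 2.7734 in². φR_n = 0.90 × 50 × 2.7734 = 124.8 kips.
Governing: min(322.1, 283.4, 95.2, 124.8) = 95.2 kips → net-section rupture.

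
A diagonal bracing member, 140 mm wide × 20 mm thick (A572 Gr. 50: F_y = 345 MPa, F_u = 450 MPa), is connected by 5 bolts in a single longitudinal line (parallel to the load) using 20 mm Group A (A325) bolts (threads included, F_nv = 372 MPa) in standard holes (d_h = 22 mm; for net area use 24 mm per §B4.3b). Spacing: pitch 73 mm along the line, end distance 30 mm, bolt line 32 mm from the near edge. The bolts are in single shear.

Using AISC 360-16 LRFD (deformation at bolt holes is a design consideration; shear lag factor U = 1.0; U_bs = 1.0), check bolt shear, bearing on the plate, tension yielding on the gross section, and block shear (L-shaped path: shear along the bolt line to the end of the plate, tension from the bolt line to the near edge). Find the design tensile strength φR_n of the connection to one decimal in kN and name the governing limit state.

438.3 kN (bolt shear governs)

Bolt shear: A_b = π(20)²/4 = 314.16 mm². φR_n = 0.75 × 372 × 314.16 × 5 × 1 = 438.3 kN.
Bearing (20 mm plate, F_u = 450 MPa): end bolts L_c = 30 − 22/2 = 19, R_n = min(1.2×19×20×450, 2.4×20×20×450) = 205.2 kN/bolt; interior L_c = 73 − 22 = 51, R_n = 432 kN/bolt. φR_n = 0.75 × (1×205.2 + 4×432) = 1449.9 kN.
Tension yield (gross): A_g = 140×20 = 2800 mm². φR_n = 0.90 × 345 × 2800 = 869.4 kN.
Block shear: shear path 1×[30+4×73] = 1×322 mm, A_gv = 6440, A_nv = 1×(322 − 4.5×24)×20 = 4280 mm²; tension to near edge: (32 − 0.5×24)×20 = 400 mm². R_n = min(0.6×450×4280, 0.6×345×6440) + 1.0×450×400 = min(1155.6, 1333.1) + 180 = 1335.6 kN. φR_n = 0.75 × 1335.6 = 1001.7 kN.
Governing: min(438.3, 1449.9, 869.4, 1001.7) = 438.3 kN → bolt shear.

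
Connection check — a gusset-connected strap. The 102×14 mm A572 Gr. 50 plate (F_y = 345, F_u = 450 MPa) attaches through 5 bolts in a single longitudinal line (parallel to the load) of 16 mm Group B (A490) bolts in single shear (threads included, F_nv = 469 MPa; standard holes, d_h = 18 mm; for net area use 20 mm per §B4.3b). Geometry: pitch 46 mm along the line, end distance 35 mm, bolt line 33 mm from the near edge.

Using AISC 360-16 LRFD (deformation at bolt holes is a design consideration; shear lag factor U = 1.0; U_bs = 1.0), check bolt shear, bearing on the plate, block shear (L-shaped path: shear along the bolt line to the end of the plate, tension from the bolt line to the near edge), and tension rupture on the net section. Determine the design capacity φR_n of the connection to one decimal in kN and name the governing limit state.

353.6 kN (bolt shear governs)

Bolt shear: A_b = π(16)²/4 = 201.06 mm². φR_n = 0.75 × 469 × 201.06 × 5 × 1 = 353.6 kN.
Bearing (14 mm plate, F_u = 450 MPa): end bolts L_c = 35 − 18/2 = 26, R_n = min(1.2×26×14×450, 2.4×16×14×450) = 196.56 kN/bolt; interior L_c = 46 − 18 = 28, R_n = 211.68 kN/bolt. φR_n = 0.75 × (1×196.56 + 4×211.68) = 782.5 kN.
Block shear: shear path 1×[35+4×46] = 1×219 mm, A_gv = 3066, A_nv = 1×(219 − 4.5×20)×14 = 1806 mm²; tension to near edge: (33 − 0.5×20)×14 = 322 mm². R_n = min(0.6×450×1806, 0.6×345×3066) + 1.0×450×322 = min(487.62, 634.66) + 144.9 = 632.52 kN. φR_n = 0.75 × 632.52 = 474.4 kN.
Tension rupture (net): A_n = (102 − 1×20)×14 = 1148 mm² (U = 1.0, A_e = A_n). φR_n = 0.75 × 450 × 1148 = 387.5 kN.
Governing: min(353.6, 782.5, 474.4, 387.5) = 353.6 kN → bolt shear.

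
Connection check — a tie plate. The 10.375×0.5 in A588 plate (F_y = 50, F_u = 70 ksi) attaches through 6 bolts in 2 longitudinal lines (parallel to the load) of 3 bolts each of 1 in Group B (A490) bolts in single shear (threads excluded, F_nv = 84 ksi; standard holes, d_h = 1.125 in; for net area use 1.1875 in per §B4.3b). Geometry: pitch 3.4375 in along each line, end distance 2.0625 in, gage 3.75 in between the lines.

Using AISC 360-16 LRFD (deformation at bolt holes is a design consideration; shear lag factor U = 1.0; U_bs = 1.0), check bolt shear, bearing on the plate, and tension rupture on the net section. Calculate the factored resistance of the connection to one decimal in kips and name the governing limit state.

Bolt shear: A_b = π(1)²/4 = 0.7854 in². φR_n = 0.75 × 84 × 0.7854 × 6 × 1 = 296.9 kips.
Bearing (0.5 in plate, F_u = 70 ksi): end bolts L_c = 2.0625 − 1.125/2 = 1.5, R_n = min(1.2×1.5×0.5×70, 2.4×1×0.5×70) = 63 kips/bolt; interior L_c = 3.4375 − 1.125 = 2.3125, R_n = 84 kips/bolt. φR_n = 0.75 × (2×63 + 4×84) = 346.5 kips.
Tension rupture (net): A_n = (10.375 − 2×1.1875)×0.5 = 4 in² (U = 1.0, A_e = A_n). φR_n = 0.75 × 70 × 4 = 210.0 kips.
Governing: min(296.9, 346.5, 210.0) = 210.0 kips → net-section rupture.

210.0 kips (net-section rupture governs)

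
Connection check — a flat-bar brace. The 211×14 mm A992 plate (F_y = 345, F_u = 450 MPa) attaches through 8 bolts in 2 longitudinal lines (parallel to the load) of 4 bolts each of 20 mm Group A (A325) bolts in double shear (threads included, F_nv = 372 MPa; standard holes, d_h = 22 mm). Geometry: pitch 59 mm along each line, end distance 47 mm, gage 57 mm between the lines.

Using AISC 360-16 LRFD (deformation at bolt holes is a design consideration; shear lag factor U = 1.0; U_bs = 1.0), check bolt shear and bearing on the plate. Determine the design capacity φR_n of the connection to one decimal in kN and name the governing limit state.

Bolt shear: A_b = π(20)²/4 = 314.16 mm². φR_n = 0.75 × 372 × 314.16 × 8 × 2 = 1402.4 kN.
Bearing (14 mm plate, F_u = 450 MPa): end bolts L_c = 47 − 22/2 = 36, R_n = min(1.2×36×14×450, 2.4×20×14×450) = 272.16 kN/bolt; interior L_c = 59 − 22 = 37, R_n = 279.72 kN/bolt. φR_n = 0.75 × (2×272.16 + 6×279.72) = 1667.0 kN.
Governing: min(1402.4, 1667.0) = 1402.4 kN → bolt shear.

1402.4 kN (bolt shear governs)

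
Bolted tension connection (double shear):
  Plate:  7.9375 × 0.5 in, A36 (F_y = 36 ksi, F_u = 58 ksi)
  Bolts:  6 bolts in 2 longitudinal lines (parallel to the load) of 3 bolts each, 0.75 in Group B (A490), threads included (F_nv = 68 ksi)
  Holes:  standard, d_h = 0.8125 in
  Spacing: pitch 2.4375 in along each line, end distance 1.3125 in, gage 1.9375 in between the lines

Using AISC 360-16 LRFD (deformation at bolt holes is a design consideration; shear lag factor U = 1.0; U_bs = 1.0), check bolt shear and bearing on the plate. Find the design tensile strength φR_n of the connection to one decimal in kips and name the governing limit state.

Bolt shear: A_b = π(0.75)²/4 = 0.44179 in². φR_n = 0.75 × 68 × 0.44179 × 6 × 2 = 270.4 kips.
Bearing (0.5 in plate, F_u = 58 ksi): end bolts L_c = 1.3125 − 0.8125/2 = 0.90625, R_n = min(1.2×0.90625×0.5×58, 2.4×0.75×0.5×58) = 31.538 kips/bolt; interior L_c = 2.4375 − 0.8125 = 1.625, R_n = 52.2 kips/bolt. φR_n = 0.75 × (2×31.538 + 4×52.2) = 203.9 kips.
Governing: min(270.4, 203.9) = 203.9 kips → bearing.

203.9 kips (bearing governs)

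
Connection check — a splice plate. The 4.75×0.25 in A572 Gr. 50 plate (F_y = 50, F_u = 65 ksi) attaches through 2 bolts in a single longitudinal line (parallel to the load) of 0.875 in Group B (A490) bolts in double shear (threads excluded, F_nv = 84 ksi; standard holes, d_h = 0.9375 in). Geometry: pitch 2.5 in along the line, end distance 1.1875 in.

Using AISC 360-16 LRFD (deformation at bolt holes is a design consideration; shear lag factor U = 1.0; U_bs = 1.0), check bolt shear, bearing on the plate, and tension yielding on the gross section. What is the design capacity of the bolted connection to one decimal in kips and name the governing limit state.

Bolt shear: A_b = π(0.875)²/4 = 0.60132 in². φR_n = 0.75 × 84 × 0.60132 × 2 × 2 = 151.5 kips.
Bearing (0.25 in plate, F_u = 65 ksi): end bolts L_c = 1.1875 − 0.9375/2 = 0.71875, R_n = min(1.2×0.71875×0.25×65, 2.4×0.875×0.25×65) = 14.016 kips/bolt; interior L_c = 2.5 − 0.9375 = 1.5625, R_n = 30.469 kips/bolt. φR_n = 0.75 × (1×14.016 + 1×30.469) = 33.4 kips.
Tension yield (gross): A_g = 4.75×0.25 = 1.1875 in². φR_n = 0.90 × 50 × 1.1875 = 53.4 kips.
Governing: min(151.5, 33.4, 53.4) = 33.4 kips → bearing.

33.4 kips (bearing governs)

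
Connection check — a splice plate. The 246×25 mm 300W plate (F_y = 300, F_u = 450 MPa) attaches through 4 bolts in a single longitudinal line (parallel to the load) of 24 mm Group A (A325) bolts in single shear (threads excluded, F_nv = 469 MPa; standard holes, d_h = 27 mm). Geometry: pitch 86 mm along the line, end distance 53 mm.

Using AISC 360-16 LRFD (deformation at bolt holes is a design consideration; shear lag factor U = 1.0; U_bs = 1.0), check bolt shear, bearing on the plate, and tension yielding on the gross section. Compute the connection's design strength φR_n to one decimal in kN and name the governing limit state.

Bolt shear: A_b = π(24)²/4 = 452.39 mm². φR_n = 0.75 × 469 × 452.39 × 4 × 1 = 636.5 kN.
Bearing (25 mm plate, F_u = 450 MPa): end bolts L_c = 53 − 27/2 = 39.5, R_n = min(1.2×39.5×25×450, 2.4×24×25×450) = 533.25 kN/bolt; interior L_c = 86 − 27 = 59, R_n = 648 kN/bolt. φR_n = 0.75 × (1×533.25 + 3×648) = 1857.9 kN.
Tension yield (gross): A_g = 246×25 = 6150 mm². φR_n = 0.90 × 300 × 6150 = 1660.5 kN.
Governing: min(636.5, 1857.9, 1660.5) = 636.5 kN → bolt shear.

636.5 kN (bolt shear governs)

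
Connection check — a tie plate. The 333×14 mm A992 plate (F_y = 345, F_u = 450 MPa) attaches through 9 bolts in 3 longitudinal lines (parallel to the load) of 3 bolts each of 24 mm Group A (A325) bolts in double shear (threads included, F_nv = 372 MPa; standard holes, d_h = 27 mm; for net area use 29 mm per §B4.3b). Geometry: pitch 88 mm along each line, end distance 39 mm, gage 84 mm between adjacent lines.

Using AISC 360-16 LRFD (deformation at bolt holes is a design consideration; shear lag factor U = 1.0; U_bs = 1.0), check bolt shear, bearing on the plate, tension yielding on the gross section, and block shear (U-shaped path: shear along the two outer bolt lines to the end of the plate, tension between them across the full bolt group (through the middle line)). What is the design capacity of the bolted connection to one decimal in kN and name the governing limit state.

Bolt shear: A_b = π(24)²/4 = 452.39 mm². φR_n = 0.75 × 372 × 452.39 × 9 × 2 = 2271.9 kN.
Bearing (14 mm plate, F_u = 450 MPa): end bolts L_c = 39 − 27/2 = 25.5, R_n = min(1.2×25.5×14×450, 2.4×24×14×450) = 192.78 kN/bolt; interior L_c = 88 − 27 = 61, R_n = 362.88 kN/bolt. φR_n = 0.75 × (3×192.78 + 6×362.88) = 2066.7 kN.
Tension yield (gross): A_g = 333×14 = 4662 mm². φR_n = 0.90 × 345 × 4662 = 1447.6 kN.
Block shear: shear path 2×[39+2×88] = 2×215 mm, A_gv = 6020, A_nv = 2×(215 − 2.5×29)×14 = 3990 mm²; tension across gage: (168 − 2×29)×14 = 1540 mm². R_n = min(0.6×450×3990, 0.6×345×6020) + 1.0×450×1540 = min(1077.3, 1246.1) + 693 = 1770.3 kN. φR_n = 0.75 × 1770.3 = 1327.7 kN.
Governing: min(2271.9, 2066.7, 1447.6, 1327.7) = 1327.7 kN → block shear.

1327.7 kN (block shear governs)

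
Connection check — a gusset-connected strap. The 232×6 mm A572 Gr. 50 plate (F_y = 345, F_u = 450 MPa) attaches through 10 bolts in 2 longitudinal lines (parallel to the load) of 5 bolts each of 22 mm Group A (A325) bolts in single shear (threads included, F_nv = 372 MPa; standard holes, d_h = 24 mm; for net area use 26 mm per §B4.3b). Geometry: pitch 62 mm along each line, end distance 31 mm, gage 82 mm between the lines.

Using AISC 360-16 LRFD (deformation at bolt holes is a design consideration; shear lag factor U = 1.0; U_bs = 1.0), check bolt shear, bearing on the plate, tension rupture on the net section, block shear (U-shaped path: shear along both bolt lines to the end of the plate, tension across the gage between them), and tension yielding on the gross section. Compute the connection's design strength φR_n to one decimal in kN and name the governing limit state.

364.5 kN (net-section rupture governs)

Bolt shear: A_b = π(22)²/4 = 380.13 mm². φR_n = 0.75 × 372 × 380.13 × 10 × 1 = 1060.6 kN.
Bearing (6 mm plate, F_u = 450 MPa): end bolts L_c = 31 − 24/2 = 19, R_n = min(1.2×19×6×450, 2.4×22×6×450) = 61.56 kN/bolt; interior L_c = 62 − 24 = 38, R_n = 123.12 kN/bolt. φR_n = 0.75 × (2×61.56 + 8×123.12) = 831.1 kN.
Tension rupture (net): A_n = (232 − 2×26)×6 = 1080 mm² (U = 1.0, A_e = A_n). φR_n = 0.75 × 450 × 1080 = 364.5 kN.
Block shear: shear path 2×[31+4×62] = 2×279 mm, A_gv = 3348, A_nv = 2×(279 − 4.5×26)×6 = 1944 mm²; tension across gage: (82 − 1×26)×6 = 336 mm². R_n = min(0.6×450×1944, 0.6×345×3348) + 1.0×450×336 = min(524.88, 693.04) + 151.2 = 676.08 kN. φR_n = 0.75 × 676.08 = 507.1 kN.
Tension yield (gross): A_g = 232×6 = 1392 mm². φR_n = 0.90 × 345 × 1392 = 432.2 kN.
Governing: min(1060.6, 831.1, 364.5, 507.1, 432.2) = 364.5 kN → net-section rupture.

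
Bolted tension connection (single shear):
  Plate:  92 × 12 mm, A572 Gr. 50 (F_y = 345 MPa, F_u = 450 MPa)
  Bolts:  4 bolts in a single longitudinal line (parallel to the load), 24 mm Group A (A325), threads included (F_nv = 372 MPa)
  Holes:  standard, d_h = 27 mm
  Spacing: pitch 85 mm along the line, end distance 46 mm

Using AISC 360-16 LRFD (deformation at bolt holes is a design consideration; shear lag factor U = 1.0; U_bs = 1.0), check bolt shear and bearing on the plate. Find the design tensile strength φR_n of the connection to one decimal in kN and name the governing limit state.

Bolt shear: A_b = π(24)²/4 = 452.39 mm². φR_n = 0.75 × 372 × 452.39 × 4 × 1 = 504.9 kN.
Bearing (12 mm plate, F_u = 450 MPa): end bolts L_c = 46 − 27/2 = 32.5, R_n = min(1.2×32.5×12×450, 2.4×24×12×450) = 210.6 kN/bolt; interior L_c = 85 − 27 = 58, R_n = 311.04 kN/bolt. φR_n = 0.75 × (1×210.6 + 3×311.04) = 857.8 kN.
Governing: min(504.9, 857.8) = 504.9 kN → bolt shear.

504.9 kN (bolt shear governs)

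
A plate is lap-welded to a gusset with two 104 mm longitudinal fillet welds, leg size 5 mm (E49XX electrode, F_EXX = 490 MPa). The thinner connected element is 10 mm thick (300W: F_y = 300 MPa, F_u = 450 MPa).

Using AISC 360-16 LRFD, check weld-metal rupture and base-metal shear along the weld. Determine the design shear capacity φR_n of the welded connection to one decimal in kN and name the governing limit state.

162.1 kN (weld metal governs)

Weld metal: throat = 0.707×5 = 3.535 mm, L = 2×104 = 208 mm. φR_n = 0.75 × 0.6 × 490 × 3.535 × 208 = 162.1 kN.
Base metal shear (10 mm plate): yield φR_n = 1.0×0.6×300×10×208 = 374.4 kN; rupture φR_n = 0.75×0.6×450×10×208 = 421.2 kN; take 374.4 kN (yield).
Governing: min(162.1, 374.4) = 162.1 kN → weld metal.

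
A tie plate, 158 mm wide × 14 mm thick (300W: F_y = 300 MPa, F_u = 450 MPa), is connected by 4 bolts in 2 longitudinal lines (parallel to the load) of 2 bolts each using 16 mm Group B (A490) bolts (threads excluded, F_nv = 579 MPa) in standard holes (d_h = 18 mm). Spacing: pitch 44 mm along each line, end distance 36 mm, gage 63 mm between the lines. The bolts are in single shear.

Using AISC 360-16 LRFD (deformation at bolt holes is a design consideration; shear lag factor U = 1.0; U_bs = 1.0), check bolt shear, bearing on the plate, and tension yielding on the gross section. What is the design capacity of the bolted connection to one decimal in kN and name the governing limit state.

Bolt shear: A_b = π(16)²/4 = 201.06 mm². φR_n = 0.75 × 579 × 201.06 × 4 × 1 = 349.2 kN.
Bearing (14 mm plate, F_u = 450 MPa): end bolts L_c = 36 − 18/2 = 27, R_n = min(1.2×27×14×450, 2.4×16×14×450) = 204.12 kN/bolt; interior L_c = 44 − 18 = 26, R_n = 196.56 kN/bolt. φR_n = 0.75 × (2×204.12 + 2×196.56) = 601.0 kN.
Tension yield (gross): A_g = 158×14 = 2212 mm². φR_n = 0.90 × 300 × 2212 = 597.2 kN.
Governing: min(349.2, 601.0, 597.2) = 349.2 kN → bolt shear.

349.2 kN (bolt shear governs)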